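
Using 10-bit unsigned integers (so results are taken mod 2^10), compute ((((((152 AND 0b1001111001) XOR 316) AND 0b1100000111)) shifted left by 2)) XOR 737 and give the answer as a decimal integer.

152 = 0010011000
0b1001111001 = 1001111001
→ AND → 0000011000 = 24
316 = 0100111100
→ XOR → 0100100100 = 292
0b1100000111 = 1100000111
→ AND → 0100000100 = 260
→ shifted left by 2 (mod 2^10) → 0000010000 = 16
737 = 1011100001
→ XOR → 1011110001 = 753

753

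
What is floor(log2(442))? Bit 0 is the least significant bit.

8

442 = 110111010
The topmost 1 is at position 8 (since 2^8 = 256 ≤ 442 < 512).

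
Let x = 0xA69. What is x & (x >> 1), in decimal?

32

x = 101001101001 = 2665
x>>1 = 010100110100
AND  = 000000100000 = 32
(x & (x >> 1) has a 1 wherever x has two consecutive 1 bits.)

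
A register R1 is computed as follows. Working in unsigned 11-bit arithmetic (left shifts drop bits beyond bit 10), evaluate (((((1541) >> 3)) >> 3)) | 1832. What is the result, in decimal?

1848

1541 = 11000000101
→ >> 3 → 00011000000 = 192
→ >> 3 → 00000011000 = 24
1832 = 11100101000
→ | → 11100111000 = 1848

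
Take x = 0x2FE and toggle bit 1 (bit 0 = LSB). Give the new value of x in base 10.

764

x = 1011111110
bit 1 is currently 1; toggle it via x ^ (1 << 1) = x ^ 2
→ 1011111100 = 764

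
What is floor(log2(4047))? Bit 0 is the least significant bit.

4047 = 111111001111
The topmost 1 is at position 11 (since 2^11 = 2048 ≤ 4047 < 4096).

11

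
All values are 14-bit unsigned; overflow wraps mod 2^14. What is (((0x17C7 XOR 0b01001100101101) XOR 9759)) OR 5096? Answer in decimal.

13309

0x17C7 = 01011111000111
0b01001100101101 = 01001100101101
→ XOR → 00010011101010 = 1258
9759 = 10011000011111
→ XOR → 10001011110101 = 8949
5096 = 01001111101000
→ OR → 11001111111101 = 13309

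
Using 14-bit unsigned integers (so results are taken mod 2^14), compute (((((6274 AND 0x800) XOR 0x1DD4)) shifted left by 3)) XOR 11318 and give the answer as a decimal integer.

662

6274 = 01100010000010
0x800 = 00100000000000
→ AND → 00100000000000 = 2048
0x1DD4 = 01110111010100
→ XOR → 01010111010100 = 5588
→ shifted left by 3 (mod 2^14) → 10111010100000 = 11936
11318 = 10110000110110
→ XOR → 00001010010110 = 662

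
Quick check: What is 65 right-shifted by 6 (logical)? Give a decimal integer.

1

65 = 1000001
shift right by 6 → 0000001 = 1
(equivalently, floor(65 / 64))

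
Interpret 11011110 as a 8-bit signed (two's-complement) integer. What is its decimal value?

-34

pattern = 11011110 (MSB is 1 ⇒ negative)
Invert: 00100001, add 1 → 00100010 = 34, so the value is -34.
(Equivalently: 222 - 2^8 = 222 - 256 = -34.)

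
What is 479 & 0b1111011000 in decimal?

472

479 = 0111011111
b = 1111011000
AND → 0111011000 = 472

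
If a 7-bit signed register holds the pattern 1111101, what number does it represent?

pattern = 1111101 (MSB is 1 ⇒ negative)
Invert: 0000010, add 1 → 0000011 = 3, so the value is -3.
(Equivalently: 125 - 2^7 = 125 - 128 = -3.)

-3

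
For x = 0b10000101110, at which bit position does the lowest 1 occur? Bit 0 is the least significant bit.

0b10000101110 = 10000101110
Trailing zeros: 1, so the lowest set bit is bit 1 (value 2).

1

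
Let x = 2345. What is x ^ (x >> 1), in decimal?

3517

x = 100100101001 = 2345
x>>1 = 010010010100
XOR  = 110110111101 = 3517
(x ^ (x >> 1) gives the standard binary-reflected Gray code of x.)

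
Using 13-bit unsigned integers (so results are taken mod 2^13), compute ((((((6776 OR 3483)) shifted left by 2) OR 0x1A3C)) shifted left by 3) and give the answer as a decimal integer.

8160

6776 = 1101001111000
3483 = 0110110011011
→ OR → 1111111111011 = 8187
→ shifted left by 2 (mod 2^13) → 1111111101100 = 8172
0x1A3C = 1101000111100
→ OR → 1111111111100 = 8188
→ shifted left by 3 (mod 2^13) → 1111111100000 = 8160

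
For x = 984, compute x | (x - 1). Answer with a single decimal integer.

991

x = 1111011000 = 984
x - 1 = 1111010111
OR    = 1111011111 = 991
(x | (x - 1) sets all bits below the lowest set bit.)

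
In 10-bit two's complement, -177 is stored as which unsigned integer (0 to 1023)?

847

177 in 10 bits: 0010110001
Invert: 1101001110
Add 1:  1101001111 = 847
(Check: 2^10 - 177 = 1024 - 177 = 847.)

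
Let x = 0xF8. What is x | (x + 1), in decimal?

x = 11111000 = 248
x + 1 = 11111001
OR    = 11111001 = 249
(x | (x + 1) sets the lowest cleared bit.)

249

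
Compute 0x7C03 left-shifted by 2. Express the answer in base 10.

0x7C03 = 00111110000000011
shift left by 2 → 11111000000001100 = 126988
(equivalently, 31747 × 2^2 = 31747 × 4)

126988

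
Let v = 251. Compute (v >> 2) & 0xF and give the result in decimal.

14

v = 0011111011
Shift right by 2: 00111110
Mask low 4 bits: 1110 = 14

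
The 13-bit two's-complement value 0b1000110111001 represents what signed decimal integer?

pattern = 1000110111001 (MSB is 1 ⇒ negative)
Invert: 0111001000110, add 1 → 0111001000111 = 3655, so the value is -3655.
(Equivalently: 4537 - 2^13 = 4537 - 8192 = -3655.)

-3655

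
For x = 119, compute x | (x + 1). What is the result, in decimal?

x = 1110111 = 119
x + 1 = 1111000
OR    = 1111111 = 127
(x | (x + 1) sets the lowest cleared bit.)

127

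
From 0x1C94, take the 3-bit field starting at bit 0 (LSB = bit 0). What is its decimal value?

4

v = 1110010010100
Shift right by 0: 1110010010100
Mask low 3 bits: 100 = 4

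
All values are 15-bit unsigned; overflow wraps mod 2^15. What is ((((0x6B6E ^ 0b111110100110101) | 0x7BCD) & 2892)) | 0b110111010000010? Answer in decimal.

0x6B6E = 110101101101110
0b111110100110101 = 111110100110101
→ ^ → 001011001011011 = 5723
0x7BCD = 111101111001101
→ | → 111111111011111 = 32735
2892 = 000101101001100
→ & → 000101101001100 = 2892
0b110111010000010 = 110111010000010
→ | → 110111111001110 = 28622

28622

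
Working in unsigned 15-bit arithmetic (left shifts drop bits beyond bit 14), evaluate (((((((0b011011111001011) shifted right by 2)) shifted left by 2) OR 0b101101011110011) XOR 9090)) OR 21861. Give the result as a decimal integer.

23933

0b011011111001011 = 011011111001011
→ shifted right by 2 → 000110111110010 = 3570
→ shifted left by 2 (mod 2^15) → 011011111001000 = 14280
0b101101011110011 = 101101011110011
→ OR → 111111111111011 = 32763
9090 = 010001110000010
→ XOR → 101110001111001 = 23673
21861 = 101010101100101
→ OR → 101110101111101 = 23933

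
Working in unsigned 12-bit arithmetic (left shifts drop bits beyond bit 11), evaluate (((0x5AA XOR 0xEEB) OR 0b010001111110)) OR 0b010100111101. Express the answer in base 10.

0x5AA = 010110101010
0xEEB = 111011101011
→ XOR → 101101000001 = 2881
0b010001111110 = 010001111110
→ OR → 111101111111 = 3967
0b010100111101 = 010100111101
→ OR → 111101111111 = 3967

3967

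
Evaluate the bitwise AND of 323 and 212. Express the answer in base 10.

64

323 = 101000011
212 = 011010100
AND → 001000000 = 64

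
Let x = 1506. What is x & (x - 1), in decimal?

x = 10111100010 = 1506
x - 1 = 10111100001
AND   = 10111100000 = 1504
(x & (x - 1) clears the lowest set bit of x.)

1504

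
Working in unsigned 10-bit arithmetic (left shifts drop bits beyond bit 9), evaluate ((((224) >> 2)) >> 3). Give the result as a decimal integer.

7

224 = 0011100000
→ >> 2 → 0000111000 = 56
→ >> 3 → 0000000111 = 7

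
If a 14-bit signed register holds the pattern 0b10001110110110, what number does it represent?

-7242

pattern = 10001110110110 (MSB is 1 ⇒ negative)
Invert: 01110001001001, add 1 → 01110001001010 = 7242, so the value is -7242.
(Equivalently: 9142 - 2^14 = 9142 - 16384 = -7242.)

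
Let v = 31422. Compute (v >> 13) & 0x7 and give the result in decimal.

v = 0111101010111110
Shift right by 13: 011
Mask low 3 bits: 011 = 3

3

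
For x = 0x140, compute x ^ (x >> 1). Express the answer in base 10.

x = 101000000 = 320
x>>1 = 010100000
XOR  = 111100000 = 480
(x ^ (x >> 1) gives the standard binary-reflected Gray code of x.)

480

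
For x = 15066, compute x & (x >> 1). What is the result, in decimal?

6216

x = 11101011011010 = 15066
x>>1 = 01110101101101
AND  = 01100001001000 = 6216
(x & (x >> 1) has a 1 wherever x has two consecutive 1 bits.)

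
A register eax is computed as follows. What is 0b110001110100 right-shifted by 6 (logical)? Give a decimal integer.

x = 110001110100
shift right by 6 → 000000110001 = 49
(equivalently, floor(3188 / 64))

49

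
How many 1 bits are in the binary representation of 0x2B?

0x2B = 101011
Count the 1s: 1 + 1 + 1 + 1 = 4

4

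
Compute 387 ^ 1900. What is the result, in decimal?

387 = 00110000011
1900 = 11101101100
XOR → 11011101111 = 1775

1775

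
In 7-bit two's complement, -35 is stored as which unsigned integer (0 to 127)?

35 in 7 bits: 0100011
Invert: 1011100
Add 1:  1011101 = 93
(Check: 2^7 - 35 = 128 - 35 = 93.)

93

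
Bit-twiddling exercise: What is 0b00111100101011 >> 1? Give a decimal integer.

x = 111100101011
shift right by 1 → 011110010101 = 1941
(equivalently, floor(3883 / 2))

1941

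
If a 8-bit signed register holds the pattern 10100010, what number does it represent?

pattern = 10100010 (MSB is 1 ⇒ negative)
Invert: 01011101, add 1 → 01011110 = 94, so the value is -94.
(Equivalently: 162 - 2^8 = 162 - 256 = -94.)

-94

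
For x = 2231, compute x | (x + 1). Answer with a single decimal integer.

2239

x = 100010110111 = 2231
x + 1 = 100010111000
OR    = 100010111111 = 2239
(x | (x + 1) sets the lowest cleared bit.)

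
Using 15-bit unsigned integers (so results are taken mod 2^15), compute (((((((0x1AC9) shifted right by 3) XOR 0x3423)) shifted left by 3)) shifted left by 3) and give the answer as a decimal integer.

0x1AC9 = 001101011001001
→ shifted right by 3 → 000001101011001 = 857
0x3423 = 011010000100011
→ XOR → 011011101111010 = 14202
→ shifted left by 3 (mod 2^15) → 011101111010000 = 15312
→ shifted left by 3 (mod 2^15) → 101111010000000 = 24192

24192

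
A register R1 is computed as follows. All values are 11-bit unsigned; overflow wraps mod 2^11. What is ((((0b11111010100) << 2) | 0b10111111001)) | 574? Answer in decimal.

2047

0b11111010100 = 11111010100
→ << 2 (mod 2^11) → 11101010000 = 1872
0b10111111001 = 10111111001
→ | → 11111111001 = 2041
574 = 01000111110
→ | → 11111111111 = 2047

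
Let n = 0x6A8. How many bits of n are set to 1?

5

0x6A8 = 11010101000
Count the 1s: 1 + 1 + 1 + 1 + 1 = 5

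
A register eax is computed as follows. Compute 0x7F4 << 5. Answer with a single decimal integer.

0x7F4 = 0000011111110100
shift left by 5 → 1111111010000000 = 65152
(equivalently, 2036 × 2^5 = 2036 × 32)

65152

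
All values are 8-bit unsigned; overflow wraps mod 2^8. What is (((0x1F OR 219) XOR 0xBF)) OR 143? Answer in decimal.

239

0x1F = 00011111
219 = 11011011
→ OR → 11011111 = 223
0xBF = 10111111
→ XOR → 01100000 = 96
143 = 10001111
→ OR → 11101111 = 239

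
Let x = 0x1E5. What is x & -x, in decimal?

x = 111100101 = 485
-x (two's complement) = …000011011
AND   = 000000001 = 1
(x & -x isolates the lowest set bit of x.)

1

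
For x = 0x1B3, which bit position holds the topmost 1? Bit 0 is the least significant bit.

0x1B3 = 110110011
The topmost 1 is at position 8 (since 2^8 = 256 ≤ 435 < 512).

8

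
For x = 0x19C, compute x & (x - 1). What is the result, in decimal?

408

x = 110011100 = 412
x - 1 = 110011011
AND   = 110011000 = 408
(x & (x - 1) clears the lowest set bit of x.)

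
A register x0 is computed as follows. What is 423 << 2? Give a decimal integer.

1692

423 = 00110100111
shift left by 2 → 11010011100 = 1692
(equivalently, 423 × 2^2 = 423 × 4)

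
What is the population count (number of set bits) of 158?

158 = 10011110
Count the 1s: 1 + 1 + 1 + 1 + 1 = 5

5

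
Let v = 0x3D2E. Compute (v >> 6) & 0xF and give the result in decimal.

4

v = 011110100101110
Shift right by 6: 011110100
Mask low 4 bits: 0100 = 4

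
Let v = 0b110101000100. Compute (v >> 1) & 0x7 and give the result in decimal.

v = 110101000100
Shift right by 1: 11010100010
Mask low 3 bits: 010 = 2

2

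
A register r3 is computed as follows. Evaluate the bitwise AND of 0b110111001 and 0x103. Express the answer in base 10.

257

a = 110111001
0x103 = 100000011
AND → 100000001 = 257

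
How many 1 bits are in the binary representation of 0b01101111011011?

10

n = 1101111011011
Count the 1s: 1 + 1 + 1 + 1 + 1 + 1 + 1 + 1 + 1 + 1 = 10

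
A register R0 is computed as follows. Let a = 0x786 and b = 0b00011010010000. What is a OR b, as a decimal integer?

0x786 = 11110000110
b = 11010010000
 OR → 11110010110 = 1942

1942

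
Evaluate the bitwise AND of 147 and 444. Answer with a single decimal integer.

147 = 010010011
444 = 110111100
AND → 010010000 = 144

144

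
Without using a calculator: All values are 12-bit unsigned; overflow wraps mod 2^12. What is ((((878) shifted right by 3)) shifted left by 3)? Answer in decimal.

878 = 001101101110
→ shifted right by 3 → 000001101101 = 109
→ shifted left by 3 (mod 2^12) → 001101101000 = 872

872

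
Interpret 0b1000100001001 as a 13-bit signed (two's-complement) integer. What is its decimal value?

pattern = 1000100001001 (MSB is 1 ⇒ negative)
Invert: 0111011110110, add 1 → 0111011110111 = 3831, so the value is -3831.
(Equivalently: 4361 - 2^13 = 4361 - 8192 = -3831.)

-3831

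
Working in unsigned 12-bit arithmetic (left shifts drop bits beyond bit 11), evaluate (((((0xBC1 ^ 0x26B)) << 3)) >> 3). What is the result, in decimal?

0xBC1 = 101111000001
0x26B = 001001101011
→ ^ → 100110101010 = 2474
→ << 3 (mod 2^12) → 110101010000 = 3408
→ >> 3 → 000110101010 = 426

426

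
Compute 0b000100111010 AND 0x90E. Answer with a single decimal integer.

266

a = 000100111010
0x90E = 100100001110
AND → 000100001010 = 266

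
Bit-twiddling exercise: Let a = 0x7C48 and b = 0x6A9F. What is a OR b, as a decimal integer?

0x7C48 = 111110001001000
0x6A9F = 110101010011111
 OR → 111111011011111 = 32479

32479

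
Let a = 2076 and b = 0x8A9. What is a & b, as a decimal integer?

2056

2076 = 100000011100
0x8A9 = 100010101001
AND → 100000001000 = 2056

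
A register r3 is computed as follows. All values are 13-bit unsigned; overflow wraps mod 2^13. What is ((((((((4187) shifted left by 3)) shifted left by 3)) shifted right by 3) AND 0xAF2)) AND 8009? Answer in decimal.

576

4187 = 1000001011011
→ shifted left by 3 (mod 2^13) → 0001011011000 = 728
→ shifted left by 3 (mod 2^13) → 1011011000000 = 5824
→ shifted right by 3 → 0001011011000 = 728
0xAF2 = 0101011110010
→ AND → 0001011010000 = 720
8009 = 1111101001001
→ AND → 0001001000000 = 576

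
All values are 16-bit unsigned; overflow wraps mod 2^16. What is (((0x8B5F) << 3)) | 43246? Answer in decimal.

64254

0x8B5F = 1000101101011111
→ << 3 (mod 2^16) → 0101101011111000 = 23288
43246 = 1010100011101110
→ | → 1111101011111110 = 64254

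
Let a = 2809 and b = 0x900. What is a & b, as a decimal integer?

2809 = 101011111001
0x900 = 100100000000
AND → 100000000000 = 2048

2048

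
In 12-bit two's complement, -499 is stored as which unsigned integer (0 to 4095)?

499 in 12 bits: 000111110011
Invert: 111000001100
Add 1:  111000001101 = 3597
(Check: 2^12 - 499 = 4096 - 499 = 3597.)

3597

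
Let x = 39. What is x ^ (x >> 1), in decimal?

x = 100111 = 39
x>>1 = 010011
XOR  = 110100 = 52
(x ^ (x >> 1) gives the standard binary-reflected Gray code of x.)

52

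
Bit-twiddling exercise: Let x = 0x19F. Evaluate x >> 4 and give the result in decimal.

0x19F = 110011111
shift right by 4 → 000011001 = 25
(equivalently, floor(415 / 16))

25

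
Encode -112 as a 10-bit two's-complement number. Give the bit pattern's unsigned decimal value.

912

112 in 10 bits: 0001110000
Invert: 1110001111
Add 1:  1110010000 = 912
(Check: 2^10 - 112 = 1024 - 112 = 912.)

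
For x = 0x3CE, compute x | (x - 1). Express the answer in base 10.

975

x = 1111001110 = 974
x - 1 = 1111001101
OR    = 1111001111 = 975
(x | (x - 1) sets all bits below the lowest set bit.)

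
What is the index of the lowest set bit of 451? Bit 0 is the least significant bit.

451 = 111000011
Trailing zeros: 0, so the lowest set bit is bit 0 (value 1).

0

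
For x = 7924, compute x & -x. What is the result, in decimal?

4

x = 1111011110100 = 7924
-x (two's complement) = …0000100001100
AND   = 0000000000100 = 4
(x & -x isolates the lowest set bit of x.)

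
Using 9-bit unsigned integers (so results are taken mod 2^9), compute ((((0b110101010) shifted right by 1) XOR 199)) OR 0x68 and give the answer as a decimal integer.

0b110101010 = 110101010
→ shifted right by 1 → 011010101 = 213
199 = 011000111
→ XOR → 000010010 = 18
0x68 = 001101000
→ OR → 001111010 = 122

122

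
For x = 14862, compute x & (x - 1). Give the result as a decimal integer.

14860

x = 11101000001110 = 14862
x - 1 = 11101000001101
AND   = 11101000001100 = 14860
(x & (x - 1) clears the lowest set bit of x.)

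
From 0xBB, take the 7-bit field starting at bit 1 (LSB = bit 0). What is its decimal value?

v = 010111011
Shift right by 1: 01011101
Mask low 7 bits: 1011101 = 93

93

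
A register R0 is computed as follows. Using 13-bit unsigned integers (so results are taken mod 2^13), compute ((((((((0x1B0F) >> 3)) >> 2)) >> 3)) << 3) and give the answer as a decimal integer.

216

0x1B0F = 1101100001111
→ >> 3 → 0001101100001 = 865
→ >> 2 → 0000011011000 = 216
→ >> 3 → 0000000011011 = 27
→ << 3 (mod 2^13) → 0000011011000 = 216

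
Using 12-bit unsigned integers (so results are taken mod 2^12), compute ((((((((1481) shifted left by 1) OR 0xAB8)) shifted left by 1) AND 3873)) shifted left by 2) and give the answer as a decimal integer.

3200

1481 = 010111001001
→ shifted left by 1 (mod 2^12) → 101110010010 = 2962
0xAB8 = 101010111000
→ OR → 101110111010 = 3002
→ shifted left by 1 (mod 2^12) → 011101110100 = 1908
3873 = 111100100001
→ AND → 011100100000 = 1824
→ shifted left by 2 (mod 2^12) → 110010000000 = 3200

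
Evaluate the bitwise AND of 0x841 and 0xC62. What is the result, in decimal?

2112

0x841 = 100001000001
0xC62 = 110001100010
AND → 100001000000 = 2112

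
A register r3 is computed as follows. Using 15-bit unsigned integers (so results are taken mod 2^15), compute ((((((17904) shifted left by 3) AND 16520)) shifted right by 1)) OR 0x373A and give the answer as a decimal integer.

17904 = 100010111110000
→ shifted left by 3 (mod 2^15) → 010111110000000 = 12160
16520 = 100000010001000
→ AND → 000000010000000 = 128
→ shifted right by 1 → 000000001000000 = 64
0x373A = 011011100111010
→ OR → 011011101111010 = 14202

14202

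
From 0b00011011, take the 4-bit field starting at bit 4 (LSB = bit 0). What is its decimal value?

v = 00011011
Shift right by 4: 0001
Mask low 4 bits: 0001 = 1

1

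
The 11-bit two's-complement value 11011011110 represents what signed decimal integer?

-290

pattern = 11011011110 (MSB is 1 ⇒ negative)
Invert: 00100100001, add 1 → 00100100010 = 290, so the value is -290.
(Equivalently: 1758 - 2^11 = 1758 - 2048 = -290.)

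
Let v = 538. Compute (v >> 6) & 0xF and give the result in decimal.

v = 1000011010
Shift right by 6: 1000
Mask low 4 bits: 1000 = 8

8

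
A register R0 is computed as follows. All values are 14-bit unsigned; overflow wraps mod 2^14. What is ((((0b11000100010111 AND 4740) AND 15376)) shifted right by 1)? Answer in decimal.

0b11000100010111 = 11000100010111
4740 = 01001010000100
→ AND → 01000000000100 = 4100
15376 = 11110000010000
→ AND → 01000000000000 = 4096
→ shifted right by 1 → 00100000000000 = 2048

2048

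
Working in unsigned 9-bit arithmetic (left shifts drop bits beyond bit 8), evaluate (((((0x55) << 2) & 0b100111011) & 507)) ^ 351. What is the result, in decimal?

79

0x55 = 001010101
→ << 2 (mod 2^9) → 101010100 = 340
0b100111011 = 100111011
→ & → 100010000 = 272
507 = 111111011
→ & → 100010000 = 272
351 = 101011111
→ ^ → 001001111 = 79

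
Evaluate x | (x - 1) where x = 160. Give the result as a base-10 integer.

x = 10100000 = 160
x - 1 = 10011111
OR    = 10111111 = 191
(x | (x - 1) sets all bits below the lowest set bit.)

191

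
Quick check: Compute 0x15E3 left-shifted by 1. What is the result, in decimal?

0x15E3 = 01010111100011
shift left by 1 → 10101111000110 = 11206
(equivalently, 5603 × 2^1 = 5603 × 2)

11206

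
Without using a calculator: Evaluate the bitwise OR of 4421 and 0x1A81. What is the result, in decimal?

7109

4421 = 1000101000101
0x1A81 = 1101010000001
 OR → 1101111000101 = 7109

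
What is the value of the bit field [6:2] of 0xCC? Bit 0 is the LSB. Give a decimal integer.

v = 0011001100
Shift right by 2: 00110011
Mask low 5 bits: 10011 = 19

19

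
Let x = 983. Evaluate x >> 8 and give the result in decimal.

983 = 1111010111
shift right by 8 → 0000000011 = 3
(equivalently, floor(983 / 256))

3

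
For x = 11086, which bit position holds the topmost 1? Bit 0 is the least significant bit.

11086 = 10101101001110
The topmost 1 is at position 13 (since 2^13 = 8192 ≤ 11086 < 16384).

13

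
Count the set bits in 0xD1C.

6

0xD1C = 110100011100
Count the 1s: 1 + 1 + 1 + 1 + 1 + 1 = 6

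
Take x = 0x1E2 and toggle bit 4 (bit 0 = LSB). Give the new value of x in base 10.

498

x = 111100010
bit 4 is currently 0; toggle it via x ^ (1 << 4) = x ^ 16
→ 111110010 = 498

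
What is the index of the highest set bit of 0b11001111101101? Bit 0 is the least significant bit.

0b11001111101101 = 11001111101101
The topmost 1 is at position 13 (since 2^13 = 8192 ≤ 13293 < 16384).

13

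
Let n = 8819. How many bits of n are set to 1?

7

8819 = 10001001110011
Count the 1s: 1 + 1 + 1 + 1 + 1 + 1 + 1 = 7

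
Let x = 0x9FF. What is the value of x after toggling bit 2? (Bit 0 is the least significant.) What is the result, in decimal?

x = 0100111111111
bit 2 is currently 1; toggle it via x ^ (1 << 2) = x ^ 4
→ 0100111111011 = 2555

2555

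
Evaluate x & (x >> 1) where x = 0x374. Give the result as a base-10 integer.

304

x = 1101110100 = 884
x>>1 = 0110111010
AND  = 0100110000 = 304
(x & (x >> 1) has a 1 wherever x has two consecutive 1 bits.)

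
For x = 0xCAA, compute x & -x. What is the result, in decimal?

x = 110010101010 = 3242
-x (two's complement) = …001101010110
AND   = 000000000010 = 2
(x & -x isolates the lowest set bit of x.)

2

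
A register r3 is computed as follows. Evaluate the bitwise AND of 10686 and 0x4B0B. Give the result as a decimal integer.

10686 = 010100110111110
0x4B0B = 100101100001011
AND → 000100100001010 = 2314

2314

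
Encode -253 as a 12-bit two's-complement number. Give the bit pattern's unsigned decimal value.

3843

253 in 12 bits: 000011111101
Invert: 111100000010
Add 1:  111100000011 = 3843
(Check: 2^12 - 253 = 4096 - 253 = 3843.)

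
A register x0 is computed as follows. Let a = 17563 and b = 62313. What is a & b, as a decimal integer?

17563 = 0100010010011011
62313 = 1111001101101001
AND → 0100000000001001 = 16393

16393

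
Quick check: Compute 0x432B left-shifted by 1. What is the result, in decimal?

0x432B = 0100001100101011
shift left by 1 → 1000011001010110 = 34390
(equivalently, 17195 × 2^1 = 17195 × 2)

34390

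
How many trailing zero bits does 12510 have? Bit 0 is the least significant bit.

12510 = 11000011011110
Trailing zeros: 1, so the lowest set bit is bit 1 (value 2).

1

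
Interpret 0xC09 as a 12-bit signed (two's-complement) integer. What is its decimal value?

pattern = 110000001001 (MSB is 1 ⇒ negative)
Invert: 001111110110, add 1 → 001111110111 = 1015, so the value is -1015.
(Equivalently: 3081 - 2^12 = 3081 - 4096 = -1015.)

-1015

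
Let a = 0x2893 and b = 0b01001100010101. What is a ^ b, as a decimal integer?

15238

0x2893 = 10100010010011
b = 01001100010101
XOR → 11101110000110 = 15238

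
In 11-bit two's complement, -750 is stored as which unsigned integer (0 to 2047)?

750 in 11 bits: 01011101110
Invert: 10100010001
Add 1:  10100010010 = 1298
(Check: 2^11 - 750 = 2048 - 750 = 1298.)

1298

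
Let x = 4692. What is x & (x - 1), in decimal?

x = 1001001010100 = 4692
x - 1 = 1001001010011
AND   = 1001001010000 = 4688
(x & (x - 1) clears the lowest set bit of x.)

4688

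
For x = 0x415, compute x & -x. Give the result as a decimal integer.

x = 10000010101 = 1045
-x (two's complement) = …01111101011
AND   = 00000000001 = 1
(x & -x isolates the lowest set bit of x.)

1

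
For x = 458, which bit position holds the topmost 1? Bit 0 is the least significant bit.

458 = 111001010
The topmost 1 is at position 8 (since 2^8 = 256 ≤ 458 < 512).

8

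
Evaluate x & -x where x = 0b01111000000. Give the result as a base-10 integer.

64

x = 1111000000 = 960
-x (two's complement) = …0001000000
AND   = 0001000000 = 64
(x & -x isolates the lowest set bit of x.)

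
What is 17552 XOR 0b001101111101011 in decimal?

24443

17552 = 100010010010000
b = 001101111101011
XOR → 101111101111011 = 24443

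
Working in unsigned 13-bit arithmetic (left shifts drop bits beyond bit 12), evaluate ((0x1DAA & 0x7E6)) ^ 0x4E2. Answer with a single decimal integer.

0x1DAA = 1110110101010
0x7E6 = 0011111100110
→ & → 0010110100010 = 1442
0x4E2 = 0010011100010
→ ^ → 0000101000000 = 320

320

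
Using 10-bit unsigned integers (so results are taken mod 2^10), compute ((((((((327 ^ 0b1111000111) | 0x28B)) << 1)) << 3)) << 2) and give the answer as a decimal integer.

327 = 0101000111
0b1111000111 = 1111000111
→ ^ → 1010000000 = 640
0x28B = 1010001011
→ | → 1010001011 = 651
→ << 1 (mod 2^10) → 0100010110 = 278
→ << 3 (mod 2^10) → 0010110000 = 176
→ << 2 (mod 2^10) → 1011000000 = 704

704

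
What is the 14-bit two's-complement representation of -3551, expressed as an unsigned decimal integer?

3551 in 14 bits: 00110111011111
Invert: 11001000100000
Add 1:  11001000100001 = 12833
(Check: 2^14 - 3551 = 16384 - 3551 = 12833.)

12833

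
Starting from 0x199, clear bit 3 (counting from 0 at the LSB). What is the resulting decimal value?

401

x = 0110011001
bit 3 is currently 1; clear it via x & ~(1 << 3) = x & ~8
→ 0110010001 = 401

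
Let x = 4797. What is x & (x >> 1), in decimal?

x = 1001010111101 = 4797
x>>1 = 0100101011110
AND  = 0000000011100 = 28
(x & (x >> 1) has a 1 wherever x has two consecutive 1 bits.)

28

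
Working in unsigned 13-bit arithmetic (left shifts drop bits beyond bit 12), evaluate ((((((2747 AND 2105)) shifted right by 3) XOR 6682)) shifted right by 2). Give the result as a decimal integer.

2747 = 0101010111011
2105 = 0100000111001
→ AND → 0100000111001 = 2105
→ shifted right by 3 → 0000100000111 = 263
6682 = 1101000011010
→ XOR → 1101100011101 = 6941
→ shifted right by 2 → 0011011000111 = 1735

1735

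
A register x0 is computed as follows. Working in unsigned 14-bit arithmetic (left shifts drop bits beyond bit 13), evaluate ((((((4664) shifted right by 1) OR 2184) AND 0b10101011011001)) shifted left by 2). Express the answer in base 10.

8800

4664 = 01001000111000
→ shifted right by 1 → 00100100011100 = 2332
2184 = 00100010001000
→ OR → 00100110011100 = 2460
0b10101011011001 = 10101011011001
→ AND → 00100010011000 = 2200
→ shifted left by 2 (mod 2^14) → 10001001100000 = 8800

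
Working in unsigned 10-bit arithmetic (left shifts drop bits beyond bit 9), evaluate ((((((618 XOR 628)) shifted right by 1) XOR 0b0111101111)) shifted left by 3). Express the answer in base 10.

768

618 = 1001101010
628 = 1001110100
→ XOR → 0000011110 = 30
→ shifted right by 1 → 0000001111 = 15
0b0111101111 = 0111101111
→ XOR → 0111100000 = 480
→ shifted left by 3 (mod 2^10) → 1100000000 = 768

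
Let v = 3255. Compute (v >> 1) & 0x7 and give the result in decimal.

3

v = 0110010110111
Shift right by 1: 011001011011
Mask low 3 bits: 011 = 3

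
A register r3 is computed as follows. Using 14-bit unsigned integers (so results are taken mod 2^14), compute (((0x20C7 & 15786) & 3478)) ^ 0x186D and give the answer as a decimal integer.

0x20C7 = 10000011000111
15786 = 11110110101010
→ & → 10000010000010 = 8322
3478 = 00110110010110
→ & → 00000010000010 = 130
0x186D = 01100001101101
→ ^ → 01100011101111 = 6383

6383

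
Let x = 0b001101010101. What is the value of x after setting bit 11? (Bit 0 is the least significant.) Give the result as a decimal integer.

2901

x = 001101010101
bit 11 is currently 0; set it via x | (1 << 11) = x | 2048
→ 101101010101 = 2901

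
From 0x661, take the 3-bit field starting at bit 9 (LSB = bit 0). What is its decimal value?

3

v = 011001100001
Shift right by 9: 011
Mask low 3 bits: 011 = 3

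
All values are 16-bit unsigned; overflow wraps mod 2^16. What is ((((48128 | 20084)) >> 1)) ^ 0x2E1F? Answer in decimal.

48128 = 1011110000000000
20084 = 0100111001110100
→ | → 1111111001110100 = 65140
→ >> 1 → 0111111100111010 = 32570
0x2E1F = 0010111000011111
→ ^ → 0101000100100101 = 20773

20773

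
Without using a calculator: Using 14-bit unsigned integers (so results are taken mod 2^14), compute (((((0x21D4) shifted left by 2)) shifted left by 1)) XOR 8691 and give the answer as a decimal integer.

0x21D4 = 10000111010100
→ shifted left by 2 (mod 2^14) → 00011101010000 = 1872
→ shifted left by 1 (mod 2^14) → 00111010100000 = 3744
8691 = 10000111110011
→ XOR → 10111101010011 = 12115

12115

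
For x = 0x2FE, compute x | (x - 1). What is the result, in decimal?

767

x = 1011111110 = 766
x - 1 = 1011111101
OR    = 1011111111 = 767
(x | (x - 1) sets all bits below the lowest set bit.)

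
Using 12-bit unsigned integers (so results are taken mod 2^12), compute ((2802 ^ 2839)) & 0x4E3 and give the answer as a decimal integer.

2802 = 101011110010
2839 = 101100010111
→ ^ → 000111100101 = 485
0x4E3 = 010011100011
→ & → 000011100001 = 225

225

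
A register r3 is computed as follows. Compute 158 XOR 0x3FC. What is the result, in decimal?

158 = 0010011110
0x3FC = 1111111100
XOR → 1101100010 = 866

866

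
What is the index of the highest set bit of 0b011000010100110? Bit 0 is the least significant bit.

0b011000010100110 = 11000010100110
The topmost 1 is at position 13 (since 2^13 = 8192 ≤ 12454 < 16384).

13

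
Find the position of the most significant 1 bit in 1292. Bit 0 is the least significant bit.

1292 = 10100001100
The topmost 1 is at position 10 (since 2^10 = 1024 ≤ 1292 < 2048).

10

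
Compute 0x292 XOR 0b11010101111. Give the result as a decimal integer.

0x292 = 01010010010
b = 11010101111
XOR → 10000111101 = 1085

1085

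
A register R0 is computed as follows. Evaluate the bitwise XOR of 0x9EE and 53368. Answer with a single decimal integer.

0x9EE = 0000100111101110
53368 = 1101000001111000
XOR → 1101100110010110 = 55702

55702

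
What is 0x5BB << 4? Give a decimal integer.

0x5BB = 000010110111011
shift left by 4 → 101101110110000 = 23472
(equivalently, 1467 × 2^4 = 1467 × 16)

23472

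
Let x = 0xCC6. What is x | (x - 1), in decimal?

x = 110011000110 = 3270
x - 1 = 110011000101
OR    = 110011000111 = 3271
(x | (x - 1) sets all bits below the lowest set bit.)

3271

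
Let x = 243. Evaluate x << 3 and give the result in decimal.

243 = 00011110011
shift left by 3 → 11110011000 = 1944
(equivalently, 243 × 2^3 = 243 × 8)

1944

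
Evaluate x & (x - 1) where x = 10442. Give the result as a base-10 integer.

x = 10100011001010 = 10442
x - 1 = 10100011001001
AND   = 10100011001000 = 10440
(x & (x - 1) clears the lowest set bit of x.)

10440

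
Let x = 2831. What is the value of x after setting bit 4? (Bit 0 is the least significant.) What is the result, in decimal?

x = 101100001111
bit 4 is currently 0; set it via x | (1 << 4) = x | 16
→ 101100011111 = 2847

2847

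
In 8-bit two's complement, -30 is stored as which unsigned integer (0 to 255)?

226

30 in 8 bits: 00011110
Invert: 11100001
Add 1:  11100010 = 226
(Check: 2^8 - 30 = 256 - 30 = 226.)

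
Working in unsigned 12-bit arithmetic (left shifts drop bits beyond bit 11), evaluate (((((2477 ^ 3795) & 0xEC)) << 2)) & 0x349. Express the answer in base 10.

256

2477 = 100110101101
3795 = 111011010011
→ ^ → 011101111110 = 1918
0xEC = 000011101100
→ & → 000001101100 = 108
→ << 2 (mod 2^12) → 000110110000 = 432
0x349 = 001101001001
→ & → 000100000000 = 256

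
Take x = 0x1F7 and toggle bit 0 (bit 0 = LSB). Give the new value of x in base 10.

x = 0111110111
bit 0 is currently 1; toggle it via x ^ (1 << 0) = x ^ 1
→ 0111110110 = 502

502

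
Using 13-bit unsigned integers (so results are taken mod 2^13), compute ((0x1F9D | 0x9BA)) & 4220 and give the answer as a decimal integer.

0x1F9D = 1111110011101
0x9BA = 0100110111010
→ | → 1111110111111 = 8127
4220 = 1000001111100
→ & → 1000000111100 = 4156

4156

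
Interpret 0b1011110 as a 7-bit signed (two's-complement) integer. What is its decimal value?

pattern = 1011110 (MSB is 1 ⇒ negative)
Invert: 0100001, add 1 → 0100010 = 34, so the value is -34.
(Equivalently: 94 - 2^7 = 94 - 128 = -34.)

-34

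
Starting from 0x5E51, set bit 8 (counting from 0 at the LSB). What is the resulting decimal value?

x = 101111001010001
bit 8 is currently 0; set it via x | (1 << 8) = x | 256
→ 101111101010001 = 24401

24401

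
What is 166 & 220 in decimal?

132

166 = 10100110
220 = 11011100
AND → 10000100 = 132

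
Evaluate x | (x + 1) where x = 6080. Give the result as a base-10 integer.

x = 1011111000000 = 6080
x + 1 = 1011111000001
OR    = 1011111000001 = 6081
(x | (x + 1) sets the lowest cleared bit.)

6081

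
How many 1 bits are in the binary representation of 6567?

8

6567 = 1100110100111
Count the 1s: 1 + 1 + 1 + 1 + 1 + 1 + 1 + 1 = 8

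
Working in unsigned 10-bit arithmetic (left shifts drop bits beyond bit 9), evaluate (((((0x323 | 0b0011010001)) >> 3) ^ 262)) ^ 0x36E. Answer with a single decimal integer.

0x323 = 1100100011
0b0011010001 = 0011010001
→ | → 1111110011 = 1011
→ >> 3 → 0001111110 = 126
262 = 0100000110
→ ^ → 0101111000 = 376
0x36E = 1101101110
→ ^ → 1000010110 = 534

534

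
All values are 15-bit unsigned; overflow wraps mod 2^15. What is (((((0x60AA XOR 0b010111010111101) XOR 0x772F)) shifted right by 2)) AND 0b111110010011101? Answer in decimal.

3084

0x60AA = 110000010101010
0b010111010111101 = 010111010111101
→ XOR → 100111000010111 = 19991
0x772F = 111011100101111
→ XOR → 011100100111000 = 14648
→ shifted right by 2 → 000111001001110 = 3662
0b111110010011101 = 111110010011101
→ AND → 000110000001100 = 3084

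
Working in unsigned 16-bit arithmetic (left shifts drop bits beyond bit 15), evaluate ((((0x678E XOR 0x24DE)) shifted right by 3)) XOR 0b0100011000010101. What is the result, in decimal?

0x678E = 0110011110001110
0x24DE = 0010010011011110
→ XOR → 0100001101010000 = 17232
→ shifted right by 3 → 0000100001101010 = 2154
0b0100011000010101 = 0100011000010101
→ XOR → 0100111001111111 = 20095

20095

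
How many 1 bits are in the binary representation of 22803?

7

22803 = 101100100010011
Count the 1s: 1 + 1 + 1 + 1 + 1 + 1 + 1 = 7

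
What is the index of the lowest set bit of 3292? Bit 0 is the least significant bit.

2

3292 = 110011011100
Trailing zeros: 2, so the lowest set bit is bit 2 (value 4).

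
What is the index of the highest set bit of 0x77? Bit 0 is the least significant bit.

6

0x77 = 1110111
The topmost 1 is at position 6 (since 2^6 = 64 ≤ 119 < 128).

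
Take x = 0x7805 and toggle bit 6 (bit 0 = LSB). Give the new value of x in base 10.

30789

x = 0111100000000101
bit 6 is currently 0; toggle it via x ^ (1 << 6) = x ^ 64
→ 0111100001000101 = 30789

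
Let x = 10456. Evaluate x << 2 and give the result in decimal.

10456 = 0010100011011000
shift left by 2 → 1010001101100000 = 41824
(equivalently, 10456 × 2^2 = 10456 × 4)

41824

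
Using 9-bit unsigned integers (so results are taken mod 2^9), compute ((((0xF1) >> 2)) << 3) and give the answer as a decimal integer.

480

0xF1 = 011110001
→ >> 2 → 000111100 = 60
→ << 3 (mod 2^9) → 111100000 = 480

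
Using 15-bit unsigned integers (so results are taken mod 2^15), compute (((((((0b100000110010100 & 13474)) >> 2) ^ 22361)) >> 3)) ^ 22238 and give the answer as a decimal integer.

0b100000110010100 = 100000110010100
13474 = 011010010100010
→ & → 000000010000000 = 128
→ >> 2 → 000000000100000 = 32
22361 = 101011101011001
→ ^ → 101011101111001 = 22393
→ >> 3 → 000101011101111 = 2799
22238 = 101011011011110
→ ^ → 101110000110001 = 23601

23601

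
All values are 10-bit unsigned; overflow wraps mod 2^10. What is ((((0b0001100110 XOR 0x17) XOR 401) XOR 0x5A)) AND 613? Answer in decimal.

0b0001100110 = 0001100110
0x17 = 0000010111
→ XOR → 0001110001 = 113
401 = 0110010001
→ XOR → 0111100000 = 480
0x5A = 0001011010
→ XOR → 0110111010 = 442
613 = 1001100101
→ AND → 0000100000 = 32

32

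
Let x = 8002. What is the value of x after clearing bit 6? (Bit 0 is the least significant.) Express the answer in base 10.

7938

x = 1111101000010
bit 6 is currently 1; clear it via x & ~(1 << 6) = x & ~64
→ 1111100000010 = 7938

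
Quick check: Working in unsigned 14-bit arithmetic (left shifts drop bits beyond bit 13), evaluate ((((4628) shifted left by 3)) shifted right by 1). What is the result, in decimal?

4628 = 01001000010100
→ shifted left by 3 (mod 2^14) → 01000010100000 = 4256
→ shifted right by 1 → 00100001010000 = 2128

2128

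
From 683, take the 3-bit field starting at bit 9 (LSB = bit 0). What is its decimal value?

v = 001010101011
Shift right by 9: 001
Mask low 3 bits: 001 = 1

1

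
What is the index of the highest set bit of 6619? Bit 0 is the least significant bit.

12

6619 = 1100111011011
The topmost 1 is at position 12 (since 2^12 = 4096 ≤ 6619 < 8192).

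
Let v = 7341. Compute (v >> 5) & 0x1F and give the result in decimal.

5

v = 1110010101101
Shift right by 5: 11100101
Mask low 5 bits: 00101 = 5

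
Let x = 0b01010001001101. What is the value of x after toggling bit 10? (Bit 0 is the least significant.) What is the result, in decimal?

4173

x = 01010001001101
bit 10 is currently 1; toggle it via x ^ (1 << 10) = x ^ 1024
→ 01000001001101 = 4173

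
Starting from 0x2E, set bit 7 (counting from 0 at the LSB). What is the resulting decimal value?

174

x = 000101110
bit 7 is currently 0; set it via x | (1 << 7) = x | 128
→ 010101110 = 174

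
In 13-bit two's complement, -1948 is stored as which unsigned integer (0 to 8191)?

1948 in 13 bits: 0011110011100
Invert: 1100001100011
Add 1:  1100001100100 = 6244
(Check: 2^13 - 1948 = 8192 - 1948 = 6244.)

6244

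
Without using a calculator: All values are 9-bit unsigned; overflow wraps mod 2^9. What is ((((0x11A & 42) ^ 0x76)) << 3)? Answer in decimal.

0x11A = 100011010
42 = 000101010
→ & → 000001010 = 10
0x76 = 001110110
→ ^ → 001111100 = 124
→ << 3 (mod 2^9) → 111100000 = 480

480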